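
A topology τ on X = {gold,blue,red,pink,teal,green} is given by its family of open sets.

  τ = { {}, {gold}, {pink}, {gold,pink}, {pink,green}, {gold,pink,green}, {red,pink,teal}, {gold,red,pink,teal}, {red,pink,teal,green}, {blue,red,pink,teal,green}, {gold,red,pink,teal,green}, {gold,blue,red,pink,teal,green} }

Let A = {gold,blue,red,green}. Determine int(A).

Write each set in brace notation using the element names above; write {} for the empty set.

open subsets of A: {}, {gold}; so int(A) = {gold}

{gold}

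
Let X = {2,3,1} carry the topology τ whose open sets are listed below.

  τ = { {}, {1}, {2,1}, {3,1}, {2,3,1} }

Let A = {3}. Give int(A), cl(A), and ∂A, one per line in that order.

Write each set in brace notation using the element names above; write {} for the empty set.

U open, U⊆A: {}. int(A) = ⋃ = {}
X∖A={2,1}, int(X∖A)={2,1}, hence cl(A)={3}
∂A: remove int from cl → {3}

int(A) = {}
cl(A)  = {3}
∂A     = {3}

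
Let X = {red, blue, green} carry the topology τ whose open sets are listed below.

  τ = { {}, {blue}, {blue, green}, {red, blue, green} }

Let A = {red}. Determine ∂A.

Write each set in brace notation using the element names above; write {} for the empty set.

open subsets of A: {}; so int(A) = {}
closure: X∖int(X∖A) = X∖{blue, green} = {red}
∂A = {red} minus {} = {red}

{red}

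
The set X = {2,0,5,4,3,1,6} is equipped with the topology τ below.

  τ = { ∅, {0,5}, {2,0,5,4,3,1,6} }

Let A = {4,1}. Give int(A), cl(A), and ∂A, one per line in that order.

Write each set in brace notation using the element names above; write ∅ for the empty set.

opens ⊆ A: ∅; union → int = ∅
complement {2,0,5,3,6}; its interior {0,5}; cl(A) = X∖{0,5} = {2,4,3,1,6}
boundary = {2,4,3,1,6} ∖ ∅ = {2,4,3,1,6}

int(A) = ∅
cl(A)  = {2,4,3,1,6}
∂A     = {2,4,3,1,6}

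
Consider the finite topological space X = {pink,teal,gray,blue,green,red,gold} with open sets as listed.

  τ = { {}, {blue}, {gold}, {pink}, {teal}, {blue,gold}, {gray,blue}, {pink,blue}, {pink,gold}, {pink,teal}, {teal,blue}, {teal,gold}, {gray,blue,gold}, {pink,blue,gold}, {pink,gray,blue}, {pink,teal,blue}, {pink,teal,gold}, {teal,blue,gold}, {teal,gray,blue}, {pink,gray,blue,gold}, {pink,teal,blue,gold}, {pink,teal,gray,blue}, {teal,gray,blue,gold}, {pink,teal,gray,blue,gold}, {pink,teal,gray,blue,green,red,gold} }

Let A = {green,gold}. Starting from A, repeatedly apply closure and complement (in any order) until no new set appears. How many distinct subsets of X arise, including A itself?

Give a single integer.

6

closure: X∖int(X∖A) = X∖{pink,teal,gray,blue} = {green,red,gold}
Let k=closure and c=complement:
  1. A     = {green,gold}
  2. kA    = {green,red,gold}
  3. cA    = {pink,teal,gray,blue,red}
  4. ckA   = {pink,teal,gray,blue}
  5. kcA   = {pink,teal,gray,blue,green,red}
  6. ckcA  = {gold}
— saturated at 6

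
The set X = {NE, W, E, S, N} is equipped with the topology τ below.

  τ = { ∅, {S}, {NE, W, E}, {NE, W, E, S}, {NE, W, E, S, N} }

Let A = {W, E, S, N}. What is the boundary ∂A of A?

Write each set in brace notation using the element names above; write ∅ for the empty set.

interior: largest open inside A is {S} (from ∅, {S})
cl via duality: int({NE}) = ∅, so X∖∅ = {NE, W, E, S, N}
cl∖int = {NE, W, E, N}

{NE, W, E, N}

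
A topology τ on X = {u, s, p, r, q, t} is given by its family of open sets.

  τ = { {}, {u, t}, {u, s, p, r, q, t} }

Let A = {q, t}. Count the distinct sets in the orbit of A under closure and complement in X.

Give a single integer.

4

X∖A={u, s, p, r}, int(X∖A)={}, hence cl(A)={u, s, p, r, q, t}
Orbit (k=closure, c=complement):
  1. A     = {q, t}
  2. kA    = {u, s, p, r, q, t}
  3. cA    = {u, s, p, r}
  4. ckA   = {}
(closed under both — stop)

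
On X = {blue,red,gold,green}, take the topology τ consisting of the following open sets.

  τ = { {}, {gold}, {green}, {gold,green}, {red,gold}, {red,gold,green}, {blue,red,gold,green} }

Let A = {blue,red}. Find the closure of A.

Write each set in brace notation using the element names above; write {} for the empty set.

X∖A={gold,green}, int(X∖A)={gold,green}, hence cl(A)={blue,red}

{blue,red}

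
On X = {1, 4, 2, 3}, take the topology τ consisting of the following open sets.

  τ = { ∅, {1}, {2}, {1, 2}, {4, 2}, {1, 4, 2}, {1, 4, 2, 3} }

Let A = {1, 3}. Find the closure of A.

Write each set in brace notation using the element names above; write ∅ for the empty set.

{1, 3}

cl via duality: int({4, 2}) = {4, 2}, so X∖{4, 2} = {1, 3}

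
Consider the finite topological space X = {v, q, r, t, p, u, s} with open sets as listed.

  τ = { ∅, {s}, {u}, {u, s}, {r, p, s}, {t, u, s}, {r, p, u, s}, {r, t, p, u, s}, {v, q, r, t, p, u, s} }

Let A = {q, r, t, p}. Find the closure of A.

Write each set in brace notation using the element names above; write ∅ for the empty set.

{v, q, r, t, p}

complement {v, u, s}; its interior {u, s}; cl(A) = X∖{u, s} = {v, q, r, t, p}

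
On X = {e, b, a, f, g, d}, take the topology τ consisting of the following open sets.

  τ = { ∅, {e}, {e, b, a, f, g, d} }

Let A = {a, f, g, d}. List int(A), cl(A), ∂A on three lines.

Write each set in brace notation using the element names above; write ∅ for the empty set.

int(A) = ∅
cl(A)  = {b, a, f, g, d}
∂A     = {b, a, f, g, d}

opens ⊆ A: ∅; union → int = ∅
complement {e, b}; its interior {e}; cl(A) = X∖{e} = {b, a, f, g, d}
boundary = {b, a, f, g, d} ∖ ∅ = {b, a, f, g, d}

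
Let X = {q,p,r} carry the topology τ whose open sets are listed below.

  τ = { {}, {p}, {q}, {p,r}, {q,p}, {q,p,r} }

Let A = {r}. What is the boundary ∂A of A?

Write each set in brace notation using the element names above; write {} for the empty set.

{r}

interior: largest open inside A is {} (from {})
cl via duality: int({q,p}) = {q,p}, so X∖{q,p} = {r}
cl∖int = {r}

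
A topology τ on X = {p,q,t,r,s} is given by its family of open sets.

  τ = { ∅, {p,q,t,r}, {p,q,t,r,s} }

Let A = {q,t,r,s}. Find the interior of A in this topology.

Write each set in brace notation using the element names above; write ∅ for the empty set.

open subsets of A: ∅; so int(A) = ∅

∅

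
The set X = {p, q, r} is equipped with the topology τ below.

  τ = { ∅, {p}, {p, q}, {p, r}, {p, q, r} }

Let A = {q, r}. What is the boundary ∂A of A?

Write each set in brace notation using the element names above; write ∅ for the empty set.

open subsets of A: ∅; so int(A) = ∅
closure: X∖int(X∖A) = X∖{p} = {q, r}
∂A = {q, r} minus ∅ = {q, r}

{q, r}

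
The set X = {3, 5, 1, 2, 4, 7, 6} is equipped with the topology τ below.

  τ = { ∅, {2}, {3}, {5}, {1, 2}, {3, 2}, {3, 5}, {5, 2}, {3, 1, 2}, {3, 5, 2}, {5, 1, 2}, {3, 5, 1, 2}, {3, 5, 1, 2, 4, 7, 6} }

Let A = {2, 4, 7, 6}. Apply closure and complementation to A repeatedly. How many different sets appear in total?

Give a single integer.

complement {3, 5, 1}; its interior {3, 5}; cl(A) = X∖{3, 5} = {1, 2, 4, 7, 6}
With k = closure, c = complement:
  1. A     = {2, 4, 7, 6}
  2. kA    = {1, 2, 4, 7, 6}
  3. cA    = {3, 5, 1}
  4. ckA   = {3, 5}
  5. kcA   = {3, 5, 1, 4, 7, 6}
  6. kckA  = {3, 5, 4, 7, 6}
  7. ckcA  = {2}
  8. ckckA = {1, 2}
k, c of each give nothing new

8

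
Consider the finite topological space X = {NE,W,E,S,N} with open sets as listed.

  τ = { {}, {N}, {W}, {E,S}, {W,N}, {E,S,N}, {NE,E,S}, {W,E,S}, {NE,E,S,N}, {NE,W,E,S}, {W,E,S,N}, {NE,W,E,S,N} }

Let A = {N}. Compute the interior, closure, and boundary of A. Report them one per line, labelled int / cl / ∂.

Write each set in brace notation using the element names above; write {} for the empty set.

int(A) = {N}
cl(A)  = {N}
∂A     = {}

open subsets of A: {}, {N}; so int(A) = {N}
closure: X∖int(X∖A) = X∖{NE,W,E,S} = {N}
∂A = {N} minus {N} = {}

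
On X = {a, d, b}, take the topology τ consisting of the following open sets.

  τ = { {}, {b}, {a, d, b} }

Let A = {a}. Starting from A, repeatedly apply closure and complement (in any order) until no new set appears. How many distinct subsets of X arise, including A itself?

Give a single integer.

complement {d, b}; its interior {b}; cl(A) = X∖{b} = {a, d}
With k = closure, c = complement:
  1. A     = {a}
  2. kA    = {a, d}
  3. cA    = {d, b}
  4. ckA   = {b}
  5. kcA   = {a, d, b}
  6. ckcA  = {}
k, c of each give nothing new

6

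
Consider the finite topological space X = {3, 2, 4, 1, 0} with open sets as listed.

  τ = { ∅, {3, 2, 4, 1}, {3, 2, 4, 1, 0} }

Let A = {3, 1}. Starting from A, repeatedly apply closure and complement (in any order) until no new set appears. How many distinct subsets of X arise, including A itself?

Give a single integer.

cl via duality: int({2, 4, 0}) = ∅, so X∖∅ = {3, 2, 4, 1, 0}
Write k for closure, c for complement:
  1. A     = {3, 1}
  2. kA    = {3, 2, 4, 1, 0}
  3. cA    = {2, 4, 0}
  4. ckA   = ∅
applying k or c yields no new set

4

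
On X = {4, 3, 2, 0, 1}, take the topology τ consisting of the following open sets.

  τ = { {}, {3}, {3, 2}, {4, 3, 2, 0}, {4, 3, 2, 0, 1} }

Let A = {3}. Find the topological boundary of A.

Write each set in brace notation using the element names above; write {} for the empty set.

{4, 2, 0, 1}

U open, U⊆A: {}, {3}. int(A) = ⋃ = {3}
X∖A={4, 2, 0, 1}, int(X∖A)={}, hence cl(A)={4, 3, 2, 0, 1}
∂A: remove int from cl → {4, 2, 0, 1}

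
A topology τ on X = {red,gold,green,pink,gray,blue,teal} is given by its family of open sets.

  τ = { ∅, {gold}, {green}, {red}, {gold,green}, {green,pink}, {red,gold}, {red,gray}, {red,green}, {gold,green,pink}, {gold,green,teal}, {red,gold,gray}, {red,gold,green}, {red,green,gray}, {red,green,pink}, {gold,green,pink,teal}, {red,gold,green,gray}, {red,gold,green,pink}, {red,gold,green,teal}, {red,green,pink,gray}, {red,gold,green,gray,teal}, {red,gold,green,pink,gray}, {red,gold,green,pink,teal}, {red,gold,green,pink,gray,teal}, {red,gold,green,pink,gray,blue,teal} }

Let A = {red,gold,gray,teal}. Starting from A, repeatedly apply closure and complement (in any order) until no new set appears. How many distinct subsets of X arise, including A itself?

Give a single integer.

closure: X∖int(X∖A) = X∖{green,pink} = {red,gold,gray,blue,teal}
Let k=closure and c=complement:
  1. A     = {red,gold,gray,teal}
  2. kA    = {red,gold,gray,blue,teal}
  3. cA    = {green,pink,blue}
  4. ckA   = {green,pink}
  5. kcA   = {green,pink,blue,teal}
  6. ckcA  = {red,gold,gray}
— saturated at 6

6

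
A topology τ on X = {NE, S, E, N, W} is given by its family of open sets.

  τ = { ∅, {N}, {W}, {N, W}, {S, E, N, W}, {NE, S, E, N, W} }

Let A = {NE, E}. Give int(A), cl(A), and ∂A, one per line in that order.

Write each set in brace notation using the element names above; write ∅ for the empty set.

int(A) = ∅
cl(A)  = {NE, S, E}
∂A     = {NE, S, E}

U open, U⊆A: ∅. int(A) = ⋃ = ∅
X∖A={S, N, W}, int(X∖A)={N, W}, hence cl(A)={NE, S, E}
∂A: remove int from cl → {NE, S, E}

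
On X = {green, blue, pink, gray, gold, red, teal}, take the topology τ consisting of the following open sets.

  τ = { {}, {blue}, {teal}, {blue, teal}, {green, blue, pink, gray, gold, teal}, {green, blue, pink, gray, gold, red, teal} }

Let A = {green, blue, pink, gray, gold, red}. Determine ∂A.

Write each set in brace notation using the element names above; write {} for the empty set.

{green, pink, gray, gold, red}

U open, U⊆A: {}, {blue}. int(A) = ⋃ = {blue}
X∖A={teal}, int(X∖A)={teal}, hence cl(A)={green, blue, pink, gray, gold, red}
∂A: remove int from cl → {green, pink, gray, gold, red}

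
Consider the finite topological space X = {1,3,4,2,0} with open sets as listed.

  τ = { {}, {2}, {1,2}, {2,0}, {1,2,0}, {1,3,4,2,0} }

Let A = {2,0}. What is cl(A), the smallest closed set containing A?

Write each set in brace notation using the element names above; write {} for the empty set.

{1,3,4,2,0}

cl via duality: int({1,3,4}) = {}, so X∖{} = {1,3,4,2,0}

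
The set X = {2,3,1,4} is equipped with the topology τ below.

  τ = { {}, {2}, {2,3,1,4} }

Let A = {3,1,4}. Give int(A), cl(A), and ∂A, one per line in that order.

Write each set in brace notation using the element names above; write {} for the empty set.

open subsets of A: {}; so int(A) = {}
closure: X∖int(X∖A) = X∖{2} = {3,1,4}
∂A = {3,1,4} minus {} = {3,1,4}

int(A) = {}
cl(A)  = {3,1,4}
∂A     = {3,1,4}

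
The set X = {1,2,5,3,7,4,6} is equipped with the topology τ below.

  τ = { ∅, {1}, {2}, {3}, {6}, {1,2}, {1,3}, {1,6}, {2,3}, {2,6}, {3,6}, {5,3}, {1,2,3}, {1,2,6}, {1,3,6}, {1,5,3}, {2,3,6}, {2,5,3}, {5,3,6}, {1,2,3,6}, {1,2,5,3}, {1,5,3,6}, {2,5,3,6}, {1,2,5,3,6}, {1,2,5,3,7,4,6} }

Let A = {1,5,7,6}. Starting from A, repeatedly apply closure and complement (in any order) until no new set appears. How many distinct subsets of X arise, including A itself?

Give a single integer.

closure: X∖int(X∖A) = X∖{2,3} = {1,5,7,4,6}
Let k=closure and c=complement:
  1. A     = {1,5,7,6}
  2. kA    = {1,5,7,4,6}
  3. cA    = {2,3,4}
  4. ckA   = {2,3}
  5. kcA   = {2,5,3,7,4}
  6. ckcA  = {1,6}
  7. kckcA = {1,7,4,6}
  8. ckckcA = {2,5,3}
— saturated at 8

8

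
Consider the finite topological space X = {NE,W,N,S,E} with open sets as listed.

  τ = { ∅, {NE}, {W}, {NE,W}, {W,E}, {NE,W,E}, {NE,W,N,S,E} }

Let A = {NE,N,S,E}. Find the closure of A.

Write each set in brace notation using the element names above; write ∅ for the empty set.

{NE,N,S,E}

cl via duality: int({W}) = {W}, so X∖{W} = {NE,N,S,E}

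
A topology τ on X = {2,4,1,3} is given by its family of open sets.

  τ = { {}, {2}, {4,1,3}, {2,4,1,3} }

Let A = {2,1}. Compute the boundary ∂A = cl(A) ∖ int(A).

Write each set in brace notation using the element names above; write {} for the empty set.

{4,1,3}

interior: largest open inside A is {2} (from {}, {2})
cl via duality: int({4,3}) = {}, so X∖{} = {2,4,1,3}
cl∖int = {4,1,3}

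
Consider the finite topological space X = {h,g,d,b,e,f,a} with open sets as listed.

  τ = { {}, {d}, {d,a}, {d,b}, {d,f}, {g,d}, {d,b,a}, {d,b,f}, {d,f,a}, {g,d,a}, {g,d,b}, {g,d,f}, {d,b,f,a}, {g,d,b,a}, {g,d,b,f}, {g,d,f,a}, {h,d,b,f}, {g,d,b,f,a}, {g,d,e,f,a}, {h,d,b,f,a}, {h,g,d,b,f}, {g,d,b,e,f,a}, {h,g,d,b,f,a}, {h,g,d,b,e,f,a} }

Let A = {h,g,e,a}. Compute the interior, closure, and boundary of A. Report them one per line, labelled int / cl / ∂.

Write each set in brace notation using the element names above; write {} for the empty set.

open subsets of A: {}; so int(A) = {}
closure: X∖int(X∖A) = X∖{d,b,f} = {h,g,e,a}
∂A = {h,g,e,a} minus {} = {h,g,e,a}

int(A) = {}
cl(A)  = {h,g,e,a}
∂A     = {h,g,e,a}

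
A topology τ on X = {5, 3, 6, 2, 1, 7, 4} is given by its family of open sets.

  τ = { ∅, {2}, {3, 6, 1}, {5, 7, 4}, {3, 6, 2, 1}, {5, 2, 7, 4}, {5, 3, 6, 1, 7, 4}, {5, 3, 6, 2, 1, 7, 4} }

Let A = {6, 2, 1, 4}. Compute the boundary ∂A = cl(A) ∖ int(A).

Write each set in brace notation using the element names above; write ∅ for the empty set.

U open, U⊆A: ∅, {2}. int(A) = ⋃ = {2}
X∖A={5, 3, 7}, int(X∖A)=∅, hence cl(A)={5, 3, 6, 2, 1, 7, 4}
∂A: remove int from cl → {5, 3, 6, 1, 7, 4}

{5, 3, 6, 1, 7, 4}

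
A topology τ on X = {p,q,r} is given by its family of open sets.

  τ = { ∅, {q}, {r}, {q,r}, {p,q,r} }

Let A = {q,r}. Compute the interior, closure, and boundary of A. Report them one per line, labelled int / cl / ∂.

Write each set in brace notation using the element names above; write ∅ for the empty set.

int(A) = {q,r}
cl(A)  = {p,q,r}
∂A     = {p}

opens ⊆ A: ∅, {q}, {r}, {q,r}; union → int = {q,r}
complement {p}; its interior ∅; cl(A) = X∖∅ = {p,q,r}
boundary = {p,q,r} ∖ {q,r} = {p}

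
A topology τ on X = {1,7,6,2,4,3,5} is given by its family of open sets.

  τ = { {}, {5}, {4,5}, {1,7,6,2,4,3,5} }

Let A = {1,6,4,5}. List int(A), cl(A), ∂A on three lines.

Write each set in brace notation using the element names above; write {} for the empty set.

int(A) = {4,5}
cl(A)  = {1,7,6,2,4,3,5}
∂A     = {1,7,6,2,3}

U open, U⊆A: {}, {5}, {4,5}. int(A) = ⋃ = {4,5}
X∖A={7,2,3}, int(X∖A)={}, hence cl(A)={1,7,6,2,4,3,5}
∂A: remove int from cl → {1,7,6,2,3}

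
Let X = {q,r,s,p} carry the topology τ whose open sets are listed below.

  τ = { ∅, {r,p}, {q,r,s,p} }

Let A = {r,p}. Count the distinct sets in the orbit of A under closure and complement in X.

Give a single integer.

4

X∖A={q,s}, int(X∖A)=∅, hence cl(A)={q,r,s,p}
Orbit (k=closure, c=complement):
  1. A     = {r,p}
  2. kA    = {q,r,s,p}
  3. cA    = {q,s}
  4. ckA   = ∅
(closed under both — stop)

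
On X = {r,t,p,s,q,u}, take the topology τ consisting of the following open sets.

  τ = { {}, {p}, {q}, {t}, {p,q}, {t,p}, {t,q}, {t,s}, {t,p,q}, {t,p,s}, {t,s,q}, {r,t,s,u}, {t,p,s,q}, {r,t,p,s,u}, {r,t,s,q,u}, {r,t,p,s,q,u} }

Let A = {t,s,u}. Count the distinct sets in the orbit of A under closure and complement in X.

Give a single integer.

6

closure: X∖int(X∖A) = X∖{p,q} = {r,t,s,u}
Let k=closure and c=complement:
  1. A     = {t,s,u}
  2. kA    = {r,t,s,u}
  3. cA    = {r,p,q}
  4. ckA   = {p,q}
  5. kcA   = {r,p,q,u}
  6. ckcA  = {t,s}
— saturated at 6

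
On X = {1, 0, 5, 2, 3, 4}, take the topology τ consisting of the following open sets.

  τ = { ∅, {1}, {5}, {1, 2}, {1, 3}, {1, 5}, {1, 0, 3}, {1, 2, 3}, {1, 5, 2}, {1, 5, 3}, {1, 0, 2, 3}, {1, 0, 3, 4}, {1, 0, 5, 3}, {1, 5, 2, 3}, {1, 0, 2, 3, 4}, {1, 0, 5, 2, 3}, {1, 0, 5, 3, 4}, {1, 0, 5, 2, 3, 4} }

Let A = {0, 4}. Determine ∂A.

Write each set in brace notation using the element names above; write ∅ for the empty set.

{0, 4}

interior: largest open inside A is ∅ (from ∅)
cl via duality: int({1, 5, 2, 3}) = {1, 5, 2, 3}, so X∖{1, 5, 2, 3} = {0, 4}
cl∖int = {0, 4}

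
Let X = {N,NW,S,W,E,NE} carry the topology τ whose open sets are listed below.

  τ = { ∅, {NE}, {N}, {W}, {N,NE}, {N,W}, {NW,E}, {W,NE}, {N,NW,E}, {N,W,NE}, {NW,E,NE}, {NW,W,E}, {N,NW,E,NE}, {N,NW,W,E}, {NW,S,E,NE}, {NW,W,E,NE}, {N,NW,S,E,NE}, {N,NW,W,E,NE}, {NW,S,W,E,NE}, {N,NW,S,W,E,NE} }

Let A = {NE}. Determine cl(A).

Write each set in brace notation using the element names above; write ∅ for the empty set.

closure: X∖int(X∖A) = X∖{N,NW,W,E} = {S,NE}

{S,NE}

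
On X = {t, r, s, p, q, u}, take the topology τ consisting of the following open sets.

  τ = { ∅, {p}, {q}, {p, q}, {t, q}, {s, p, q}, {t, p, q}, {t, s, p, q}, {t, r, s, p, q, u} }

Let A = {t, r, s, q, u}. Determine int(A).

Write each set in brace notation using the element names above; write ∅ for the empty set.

interior: largest open inside A is {t, q} (from ∅, {q}, {t, q})

{t, q}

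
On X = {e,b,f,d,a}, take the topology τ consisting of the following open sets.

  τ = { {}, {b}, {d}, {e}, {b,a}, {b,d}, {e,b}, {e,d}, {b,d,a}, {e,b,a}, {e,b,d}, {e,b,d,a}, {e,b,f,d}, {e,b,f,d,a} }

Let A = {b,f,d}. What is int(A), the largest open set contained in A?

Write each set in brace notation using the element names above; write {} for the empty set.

{b,d}

interior: largest open inside A is {b,d} (from {}, {b}, {d}, {b,d})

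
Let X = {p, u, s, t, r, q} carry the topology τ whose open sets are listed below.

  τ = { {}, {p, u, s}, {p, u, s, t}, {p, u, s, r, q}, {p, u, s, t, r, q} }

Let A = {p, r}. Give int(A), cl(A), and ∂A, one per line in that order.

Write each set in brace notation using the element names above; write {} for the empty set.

interior: largest open inside A is {} (from {})
cl via duality: int({u, s, t, q}) = {}, so X∖{} = {p, u, s, t, r, q}
cl∖int = {p, u, s, t, r, q}

int(A) = {}
cl(A)  = {p, u, s, t, r, q}
∂A     = {p, u, s, t, r, q}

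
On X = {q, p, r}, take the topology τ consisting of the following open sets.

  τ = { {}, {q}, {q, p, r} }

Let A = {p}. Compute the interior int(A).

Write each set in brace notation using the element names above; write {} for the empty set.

open subsets of A: {}; so int(A) = {}

{}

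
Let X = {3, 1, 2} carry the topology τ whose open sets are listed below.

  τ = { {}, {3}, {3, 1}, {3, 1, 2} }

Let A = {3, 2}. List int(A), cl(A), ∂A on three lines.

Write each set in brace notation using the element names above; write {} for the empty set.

int(A) = {3}
cl(A)  = {3, 1, 2}
∂A     = {1, 2}

opens ⊆ A: {}, {3}; union → int = {3}
complement {1}; its interior {}; cl(A) = X∖{} = {3, 1, 2}
boundary = {3, 1, 2} ∖ {3} = {1, 2}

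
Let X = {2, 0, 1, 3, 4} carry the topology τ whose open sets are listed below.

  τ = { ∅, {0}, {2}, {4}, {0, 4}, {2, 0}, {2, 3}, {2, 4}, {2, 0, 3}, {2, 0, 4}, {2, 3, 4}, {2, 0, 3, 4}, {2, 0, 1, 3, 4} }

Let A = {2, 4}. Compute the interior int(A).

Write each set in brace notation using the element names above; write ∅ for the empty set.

{2, 4}

U open, U⊆A: ∅, {4}, {2}, {2, 4}. int(A) = ⋃ = {2, 4}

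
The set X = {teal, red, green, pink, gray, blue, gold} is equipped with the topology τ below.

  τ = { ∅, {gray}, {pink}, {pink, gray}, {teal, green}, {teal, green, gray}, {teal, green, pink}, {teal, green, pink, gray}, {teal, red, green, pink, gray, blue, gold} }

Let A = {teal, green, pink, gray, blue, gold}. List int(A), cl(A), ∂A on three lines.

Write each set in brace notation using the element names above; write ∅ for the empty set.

int(A) = {teal, green, pink, gray}
cl(A)  = {teal, red, green, pink, gray, blue, gold}
∂A     = {red, blue, gold}

interior: largest open inside A is {teal, green, pink, gray} (from ∅, {gray}, {pink}, {pink, gray}, {teal, green}, {teal, green, pink}, {teal, green, gray}, {teal, green, pink, gray})
cl via duality: int({red}) = ∅, so X∖∅ = {teal, red, green, pink, gray, blue, gold}
cl∖int = {red, blue, gold}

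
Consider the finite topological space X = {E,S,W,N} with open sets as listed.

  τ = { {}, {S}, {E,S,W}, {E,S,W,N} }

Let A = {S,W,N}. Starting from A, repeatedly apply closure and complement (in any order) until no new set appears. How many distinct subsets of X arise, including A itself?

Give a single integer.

cl via duality: int({E}) = {}, so X∖{} = {E,S,W,N}
Write k for closure, c for complement:
  1. A     = {S,W,N}
  2. kA    = {E,S,W,N}
  3. cA    = {E}
  4. ckA   = {}
  5. kcA   = {E,W,N}
  6. ckcA  = {S}
applying k or c yields no new set

6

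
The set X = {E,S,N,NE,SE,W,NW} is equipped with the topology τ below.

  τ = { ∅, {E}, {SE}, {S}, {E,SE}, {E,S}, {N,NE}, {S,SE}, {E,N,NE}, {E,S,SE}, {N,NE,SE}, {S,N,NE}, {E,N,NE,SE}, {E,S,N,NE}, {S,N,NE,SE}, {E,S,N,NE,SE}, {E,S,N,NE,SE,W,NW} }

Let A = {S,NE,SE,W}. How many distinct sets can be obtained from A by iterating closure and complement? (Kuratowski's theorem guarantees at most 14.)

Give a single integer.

X∖A={E,N,NW}, int(X∖A)={E}, hence cl(A)={S,N,NE,SE,W,NW}
Orbit (k=closure, c=complement):
  1. A     = {S,NE,SE,W}
  2. kA    = {S,N,NE,SE,W,NW}
  3. cA    = {E,N,NW}
  4. ckA   = {E}
  5. kcA   = {E,N,NE,W,NW}
  6. kckA  = {E,W,NW}
  7. ckcA  = {S,SE}
  8. ckckA = {S,N,NE,SE}
  9. kckcA = {S,SE,W,NW}
  10. ckckcA = {E,N,NE}
(closed under both — stop)

10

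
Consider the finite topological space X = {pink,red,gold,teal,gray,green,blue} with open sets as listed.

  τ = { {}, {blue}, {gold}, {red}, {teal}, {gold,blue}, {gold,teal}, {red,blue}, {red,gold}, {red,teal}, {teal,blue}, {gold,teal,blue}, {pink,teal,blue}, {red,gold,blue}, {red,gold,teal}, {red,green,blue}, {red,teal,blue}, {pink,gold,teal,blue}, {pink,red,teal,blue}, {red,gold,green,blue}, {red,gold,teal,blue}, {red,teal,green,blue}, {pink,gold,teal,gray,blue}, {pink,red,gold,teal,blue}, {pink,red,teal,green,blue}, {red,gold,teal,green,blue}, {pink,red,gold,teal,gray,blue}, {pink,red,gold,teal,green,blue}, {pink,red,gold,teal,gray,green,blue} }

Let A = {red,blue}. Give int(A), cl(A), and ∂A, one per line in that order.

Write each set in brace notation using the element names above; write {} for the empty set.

U open, U⊆A: {}, {red}, {blue}, {red,blue}. int(A) = ⋃ = {red,blue}
X∖A={pink,gold,teal,gray,green}, int(X∖A)={gold,teal}, hence cl(A)={pink,red,gray,green,blue}
∂A: remove int from cl → {pink,gray,green}

int(A) = {red,blue}
cl(A)  = {pink,red,gray,green,blue}
∂A     = {pink,gray,green}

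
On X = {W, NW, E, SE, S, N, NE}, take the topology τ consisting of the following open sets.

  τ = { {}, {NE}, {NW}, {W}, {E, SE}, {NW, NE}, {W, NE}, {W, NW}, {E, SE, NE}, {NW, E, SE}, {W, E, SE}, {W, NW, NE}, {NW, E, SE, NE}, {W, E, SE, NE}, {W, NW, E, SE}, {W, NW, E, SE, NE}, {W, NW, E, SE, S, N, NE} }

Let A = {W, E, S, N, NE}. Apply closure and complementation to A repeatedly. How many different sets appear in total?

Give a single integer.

10

cl via duality: int({NW, SE}) = {NW}, so X∖{NW} = {W, E, SE, S, N, NE}
Write k for closure, c for complement:
  1. A     = {W, E, S, N, NE}
  2. kA    = {W, E, SE, S, N, NE}
  3. cA    = {NW, SE}
  4. ckA   = {NW}
  5. kcA   = {NW, E, SE, S, N}
  6. kckA  = {NW, S, N}
  7. ckcA  = {W, NE}
  8. ckckA = {W, E, SE, NE}
  9. kckcA = {W, S, N, NE}
  10. ckckcA = {NW, E, SE}
applying k or c yields no new set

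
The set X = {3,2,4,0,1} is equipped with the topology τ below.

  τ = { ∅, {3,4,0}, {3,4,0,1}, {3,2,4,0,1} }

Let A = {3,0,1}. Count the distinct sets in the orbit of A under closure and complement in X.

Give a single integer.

4

cl via duality: int({2,4}) = ∅, so X∖∅ = {3,2,4,0,1}
Write k for closure, c for complement:
  1. A     = {3,0,1}
  2. kA    = {3,2,4,0,1}
  3. cA    = {2,4}
  4. ckA   = ∅
applying k or c yields no new set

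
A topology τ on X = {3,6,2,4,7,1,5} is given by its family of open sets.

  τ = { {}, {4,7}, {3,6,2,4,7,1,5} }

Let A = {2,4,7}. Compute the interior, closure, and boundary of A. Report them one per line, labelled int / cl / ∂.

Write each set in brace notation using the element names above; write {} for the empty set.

int(A) = {4,7}
cl(A)  = {3,6,2,4,7,1,5}
∂A     = {3,6,2,1,5}

open subsets of A: {}, {4,7}; so int(A) = {4,7}
closure: X∖int(X∖A) = X∖{} = {3,6,2,4,7,1,5}
∂A = {3,6,2,4,7,1,5} minus {4,7} = {3,6,2,1,5}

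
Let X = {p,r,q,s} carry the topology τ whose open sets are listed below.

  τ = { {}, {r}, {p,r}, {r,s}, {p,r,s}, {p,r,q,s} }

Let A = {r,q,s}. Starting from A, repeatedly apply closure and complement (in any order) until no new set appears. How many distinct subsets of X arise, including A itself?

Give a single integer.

complement {p}; its interior {}; cl(A) = X∖{} = {p,r,q,s}
With k = closure, c = complement:
  1. A     = {r,q,s}
  2. kA    = {p,r,q,s}
  3. cA    = {p}
  4. ckA   = {}
  5. kcA   = {p,q}
  6. ckcA  = {r,s}
k, c of each give nothing new

6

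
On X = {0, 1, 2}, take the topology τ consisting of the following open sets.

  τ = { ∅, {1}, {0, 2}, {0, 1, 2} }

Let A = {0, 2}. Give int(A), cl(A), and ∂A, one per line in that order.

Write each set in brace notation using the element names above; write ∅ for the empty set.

interior: largest open inside A is {0, 2} (from ∅, {0, 2})
cl via duality: int({1}) = {1}, so X∖{1} = {0, 2}
cl∖int = ∅

int(A) = {0, 2}
cl(A)  = {0, 2}
∂A     = ∅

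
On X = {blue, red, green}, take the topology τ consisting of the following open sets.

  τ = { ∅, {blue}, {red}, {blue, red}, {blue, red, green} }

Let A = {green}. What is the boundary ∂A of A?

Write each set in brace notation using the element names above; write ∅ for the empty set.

U open, U⊆A: ∅. int(A) = ⋃ = ∅
X∖A={blue, red}, int(X∖A)={blue, red}, hence cl(A)={green}
∂A: remove int from cl → {green}

{green}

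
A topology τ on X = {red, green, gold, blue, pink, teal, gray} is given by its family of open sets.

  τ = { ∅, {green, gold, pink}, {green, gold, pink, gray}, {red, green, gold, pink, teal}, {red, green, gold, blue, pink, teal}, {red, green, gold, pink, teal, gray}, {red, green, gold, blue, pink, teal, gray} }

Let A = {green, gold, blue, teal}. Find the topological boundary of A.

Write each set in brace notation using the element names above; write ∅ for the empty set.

open subsets of A: ∅; so int(A) = ∅
closure: X∖int(X∖A) = X∖∅ = {red, green, gold, blue, pink, teal, gray}
∂A = {red, green, gold, blue, pink, teal, gray} minus ∅ = {red, green, gold, blue, pink, teal, gray}

{red, green, gold, blue, pink, teal, gray}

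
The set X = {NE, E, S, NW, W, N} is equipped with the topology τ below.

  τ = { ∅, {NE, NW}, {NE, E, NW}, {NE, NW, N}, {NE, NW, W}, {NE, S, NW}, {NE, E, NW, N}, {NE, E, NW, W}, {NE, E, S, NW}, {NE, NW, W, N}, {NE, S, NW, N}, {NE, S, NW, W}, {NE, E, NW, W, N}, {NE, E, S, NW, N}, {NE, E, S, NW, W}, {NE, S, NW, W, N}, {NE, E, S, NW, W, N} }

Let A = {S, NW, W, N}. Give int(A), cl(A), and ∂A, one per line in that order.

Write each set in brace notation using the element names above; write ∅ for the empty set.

opens ⊆ A: ∅; union → int = ∅
complement {NE, E}; its interior ∅; cl(A) = X∖∅ = {NE, E, S, NW, W, N}
boundary = {NE, E, S, NW, W, N} ∖ ∅ = {NE, E, S, NW, W, N}

int(A) = ∅
cl(A)  = {NE, E, S, NW, W, N}
∂A     = {NE, E, S, NW, W, N}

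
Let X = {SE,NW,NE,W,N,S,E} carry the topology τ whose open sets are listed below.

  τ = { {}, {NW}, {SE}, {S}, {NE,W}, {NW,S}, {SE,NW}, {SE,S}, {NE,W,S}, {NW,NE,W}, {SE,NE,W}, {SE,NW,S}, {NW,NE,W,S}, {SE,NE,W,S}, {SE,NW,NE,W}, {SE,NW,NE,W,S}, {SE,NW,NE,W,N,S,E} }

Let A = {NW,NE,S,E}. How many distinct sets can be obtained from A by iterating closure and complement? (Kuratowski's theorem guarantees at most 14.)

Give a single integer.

10

X∖A={SE,W,N}, int(X∖A)={SE}, hence cl(A)={NW,NE,W,N,S,E}
Orbit (k=closure, c=complement):
  1. A     = {NW,NE,S,E}
  2. kA    = {NW,NE,W,N,S,E}
  3. cA    = {SE,W,N}
  4. ckA   = {SE}
  5. kcA   = {SE,NE,W,N,E}
  6. kckA  = {SE,N,E}
  7. ckcA  = {NW,S}
  8. ckckA = {NW,NE,W,S}
  9. kckcA = {NW,N,S,E}
  10. ckckcA = {SE,NE,W}
(closed under both — stop)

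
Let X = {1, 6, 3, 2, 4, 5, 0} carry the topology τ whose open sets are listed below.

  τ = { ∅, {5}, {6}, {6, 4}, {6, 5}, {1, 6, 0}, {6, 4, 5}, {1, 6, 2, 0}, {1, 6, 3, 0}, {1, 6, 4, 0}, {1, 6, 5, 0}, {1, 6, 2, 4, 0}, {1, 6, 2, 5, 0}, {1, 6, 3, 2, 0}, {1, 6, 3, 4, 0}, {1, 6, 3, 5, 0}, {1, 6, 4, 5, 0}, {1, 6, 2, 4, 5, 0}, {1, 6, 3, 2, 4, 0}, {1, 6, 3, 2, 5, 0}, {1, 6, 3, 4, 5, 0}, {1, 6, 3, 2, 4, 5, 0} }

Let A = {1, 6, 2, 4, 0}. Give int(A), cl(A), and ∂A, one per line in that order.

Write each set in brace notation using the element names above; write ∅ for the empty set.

int(A) = {1, 6, 2, 4, 0}
cl(A)  = {1, 6, 3, 2, 4, 0}
∂A     = {3}

open subsets of A: ∅, {6}, {6, 4}, {1, 6, 0}, {1, 6, 2, 0}, {1, 6, 4, 0}, {1, 6, 2, 4, 0}; so int(A) = {1, 6, 2, 4, 0}
closure: X∖int(X∖A) = X∖{5} = {1, 6, 3, 2, 4, 0}
∂A = {1, 6, 3, 2, 4, 0} minus {1, 6, 2, 4, 0} = {3}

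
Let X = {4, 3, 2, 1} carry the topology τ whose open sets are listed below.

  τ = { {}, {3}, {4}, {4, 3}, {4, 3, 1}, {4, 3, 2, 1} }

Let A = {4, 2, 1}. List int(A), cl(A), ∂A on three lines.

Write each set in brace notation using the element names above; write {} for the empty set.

U open, U⊆A: {}, {4}. int(A) = ⋃ = {4}
X∖A={3}, int(X∖A)={3}, hence cl(A)={4, 2, 1}
∂A: remove int from cl → {2, 1}

int(A) = {4}
cl(A)  = {4, 2, 1}
∂A     = {2, 1}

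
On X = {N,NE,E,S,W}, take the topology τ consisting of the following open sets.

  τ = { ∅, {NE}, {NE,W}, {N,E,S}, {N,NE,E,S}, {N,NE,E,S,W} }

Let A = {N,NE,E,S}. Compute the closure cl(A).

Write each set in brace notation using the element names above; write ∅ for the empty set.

{N,NE,E,S,W}

complement {W}; its interior ∅; cl(A) = X∖∅ = {N,NE,E,S,W}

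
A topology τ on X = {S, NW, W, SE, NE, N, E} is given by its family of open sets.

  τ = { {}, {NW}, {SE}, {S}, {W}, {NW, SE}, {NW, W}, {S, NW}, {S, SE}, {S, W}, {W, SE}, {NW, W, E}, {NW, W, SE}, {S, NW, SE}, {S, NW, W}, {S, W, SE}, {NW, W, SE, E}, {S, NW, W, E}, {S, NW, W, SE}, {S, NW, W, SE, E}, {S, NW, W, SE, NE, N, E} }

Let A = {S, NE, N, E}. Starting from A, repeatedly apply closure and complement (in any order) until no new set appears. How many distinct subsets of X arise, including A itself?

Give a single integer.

6

X∖A={NW, W, SE}, int(X∖A)={NW, W, SE}, hence cl(A)={S, NE, N, E}
Orbit (k=closure, c=complement):
  1. A     = {S, NE, N, E}
  2. cA    = {NW, W, SE}
  3. kcA   = {NW, W, SE, NE, N, E}
  4. ckcA  = {S}
  5. kckcA = {S, NE, N}
  6. ckckcA = {NW, W, SE, E}
(closed under both — stop)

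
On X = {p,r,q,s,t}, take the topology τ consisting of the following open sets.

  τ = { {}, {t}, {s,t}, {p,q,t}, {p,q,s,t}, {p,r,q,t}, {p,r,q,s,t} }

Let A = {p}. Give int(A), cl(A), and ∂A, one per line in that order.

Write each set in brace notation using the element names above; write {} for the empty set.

int(A) = {}
cl(A)  = {p,r,q}
∂A     = {p,r,q}

open subsets of A: {}; so int(A) = {}
closure: X∖int(X∖A) = X∖{s,t} = {p,r,q}
∂A = {p,r,q} minus {} = {p,r,q}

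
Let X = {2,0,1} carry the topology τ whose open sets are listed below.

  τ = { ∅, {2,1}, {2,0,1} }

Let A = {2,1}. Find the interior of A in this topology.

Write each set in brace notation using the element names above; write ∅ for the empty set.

U open, U⊆A: ∅, {2,1}. int(A) = ⋃ = {2,1}

{2,1}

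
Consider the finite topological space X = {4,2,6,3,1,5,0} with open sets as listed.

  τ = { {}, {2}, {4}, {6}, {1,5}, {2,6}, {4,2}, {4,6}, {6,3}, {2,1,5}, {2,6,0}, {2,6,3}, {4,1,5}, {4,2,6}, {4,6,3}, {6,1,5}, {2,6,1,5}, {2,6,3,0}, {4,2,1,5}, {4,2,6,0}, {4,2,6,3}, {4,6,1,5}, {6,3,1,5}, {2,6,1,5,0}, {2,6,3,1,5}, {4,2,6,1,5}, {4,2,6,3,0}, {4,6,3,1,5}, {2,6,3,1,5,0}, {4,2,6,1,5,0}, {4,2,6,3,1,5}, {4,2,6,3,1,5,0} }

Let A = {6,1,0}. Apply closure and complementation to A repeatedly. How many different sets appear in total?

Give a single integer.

12

cl via duality: int({4,2,3,5}) = {4,2}, so X∖{4,2} = {6,3,1,5,0}
Write k for closure, c for complement:
  1. A     = {6,1,0}
  2. kA    = {6,3,1,5,0}
  3. cA    = {4,2,3,5}
  4. ckA   = {4,2}
  5. kcA   = {4,2,3,1,5,0}
  6. kckA  = {4,2,0}
  7. ckcA  = {6}
  8. ckckA = {6,3,1,5}
  9. kckcA = {6,3,0}
  10. ckckcA = {4,2,1,5}
  11. kckckcA = {4,2,1,5,0}
  12. ckckckcA = {6,3}
applying k or c yields no new set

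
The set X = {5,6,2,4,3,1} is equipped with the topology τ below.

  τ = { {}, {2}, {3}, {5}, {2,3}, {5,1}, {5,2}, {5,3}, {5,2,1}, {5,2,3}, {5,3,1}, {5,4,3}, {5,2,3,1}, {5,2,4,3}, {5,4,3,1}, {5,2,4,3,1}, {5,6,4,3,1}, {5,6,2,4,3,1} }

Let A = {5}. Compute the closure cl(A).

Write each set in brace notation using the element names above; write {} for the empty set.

{5,6,4,1}

X∖A={6,2,4,3,1}, int(X∖A)={2,3}, hence cl(A)={5,6,4,1}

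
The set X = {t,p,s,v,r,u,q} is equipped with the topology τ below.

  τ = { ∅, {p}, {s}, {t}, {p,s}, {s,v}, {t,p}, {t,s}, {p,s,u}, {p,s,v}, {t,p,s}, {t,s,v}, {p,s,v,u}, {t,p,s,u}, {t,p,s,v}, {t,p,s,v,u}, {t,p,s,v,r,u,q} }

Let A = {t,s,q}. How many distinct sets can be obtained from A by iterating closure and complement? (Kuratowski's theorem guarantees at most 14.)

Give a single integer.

8

complement {p,v,r,u}; its interior {p}; cl(A) = X∖{p} = {t,s,v,r,u,q}
With k = closure, c = complement:
  1. A     = {t,s,q}
  2. kA    = {t,s,v,r,u,q}
  3. cA    = {p,v,r,u}
  4. ckA   = {p}
  5. kcA   = {p,v,r,u,q}
  6. kckA  = {p,r,u,q}
  7. ckcA  = {t,s}
  8. ckckA = {t,s,v}
k, c of each give nothing new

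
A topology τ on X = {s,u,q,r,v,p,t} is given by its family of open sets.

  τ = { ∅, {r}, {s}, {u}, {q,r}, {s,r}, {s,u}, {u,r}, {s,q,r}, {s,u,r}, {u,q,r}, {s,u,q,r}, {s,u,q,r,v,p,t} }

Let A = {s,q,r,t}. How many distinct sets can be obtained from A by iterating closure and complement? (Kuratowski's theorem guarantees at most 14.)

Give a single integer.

6

X∖A={u,v,p}, int(X∖A)={u}, hence cl(A)={s,q,r,v,p,t}
Orbit (k=closure, c=complement):
  1. A     = {s,q,r,t}
  2. kA    = {s,q,r,v,p,t}
  3. cA    = {u,v,p}
  4. ckA   = {u}
  5. kcA   = {u,v,p,t}
  6. ckcA  = {s,q,r}
(closed under both — stop)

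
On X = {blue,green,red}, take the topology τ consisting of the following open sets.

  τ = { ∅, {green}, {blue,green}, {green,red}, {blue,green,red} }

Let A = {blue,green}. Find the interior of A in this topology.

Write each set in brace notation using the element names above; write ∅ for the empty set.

open subsets of A: ∅, {green}, {blue,green}; so int(A) = {blue,green}

{blue,green}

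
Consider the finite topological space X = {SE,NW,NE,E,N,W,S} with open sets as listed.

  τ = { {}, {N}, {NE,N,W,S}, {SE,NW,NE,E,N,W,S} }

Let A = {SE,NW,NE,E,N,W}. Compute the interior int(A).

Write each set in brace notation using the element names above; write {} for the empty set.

open subsets of A: {}, {N}; so int(A) = {N}

{N}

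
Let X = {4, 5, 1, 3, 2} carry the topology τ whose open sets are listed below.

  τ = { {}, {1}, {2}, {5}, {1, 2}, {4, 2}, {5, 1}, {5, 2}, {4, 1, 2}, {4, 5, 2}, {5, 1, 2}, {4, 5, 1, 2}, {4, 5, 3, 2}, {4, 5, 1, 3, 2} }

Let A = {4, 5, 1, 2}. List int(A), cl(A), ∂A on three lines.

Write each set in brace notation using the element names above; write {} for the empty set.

U open, U⊆A: {}, {2}, {5}, {1}, {1, 2}, {5, 1}, {4, 2}, {5, 2}, {5, 1, 2}, {4, 1, 2}, {4, 5, 2}, {4, 5, 1, 2}. int(A) = ⋃ = {4, 5, 1, 2}
X∖A={3}, int(X∖A)={}, hence cl(A)={4, 5, 1, 3, 2}
∂A: remove int from cl → {3}

int(A) = {4, 5, 1, 2}
cl(A)  = {4, 5, 1, 3, 2}
∂A     = {3}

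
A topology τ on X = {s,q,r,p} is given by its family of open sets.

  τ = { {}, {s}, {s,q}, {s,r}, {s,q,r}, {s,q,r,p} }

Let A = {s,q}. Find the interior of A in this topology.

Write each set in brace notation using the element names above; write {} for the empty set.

opens ⊆ A: {}, {s}, {s,q}; union → int = {s,q}

{s,q}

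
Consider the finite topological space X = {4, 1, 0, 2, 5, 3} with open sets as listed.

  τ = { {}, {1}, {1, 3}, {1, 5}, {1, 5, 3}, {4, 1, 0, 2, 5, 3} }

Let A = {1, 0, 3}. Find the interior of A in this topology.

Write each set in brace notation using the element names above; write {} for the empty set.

interior: largest open inside A is {1, 3} (from {}, {1}, {1, 3})

{1, 3}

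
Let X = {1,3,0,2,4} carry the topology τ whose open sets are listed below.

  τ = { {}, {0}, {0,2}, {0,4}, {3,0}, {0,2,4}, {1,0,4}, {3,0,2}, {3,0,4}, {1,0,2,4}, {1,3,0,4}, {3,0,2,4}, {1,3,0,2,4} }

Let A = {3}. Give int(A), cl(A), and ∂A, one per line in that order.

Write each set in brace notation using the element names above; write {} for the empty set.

interior: largest open inside A is {} (from {})
cl via duality: int({1,0,2,4}) = {1,0,2,4}, so X∖{1,0,2,4} = {3}
cl∖int = {3}

int(A) = {}
cl(A)  = {3}
∂A     = {3}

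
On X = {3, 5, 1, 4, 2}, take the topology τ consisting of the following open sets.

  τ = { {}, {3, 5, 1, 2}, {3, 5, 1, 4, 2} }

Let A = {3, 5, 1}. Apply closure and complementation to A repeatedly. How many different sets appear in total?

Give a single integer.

4

X∖A={4, 2}, int(X∖A)={}, hence cl(A)={3, 5, 1, 4, 2}
Orbit (k=closure, c=complement):
  1. A     = {3, 5, 1}
  2. kA    = {3, 5, 1, 4, 2}
  3. cA    = {4, 2}
  4. ckA   = {}
(closed under both — stop)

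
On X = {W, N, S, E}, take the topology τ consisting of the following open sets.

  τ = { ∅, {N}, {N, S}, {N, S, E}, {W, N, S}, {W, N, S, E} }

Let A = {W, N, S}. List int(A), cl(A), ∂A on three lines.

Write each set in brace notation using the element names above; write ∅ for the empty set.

int(A) = {W, N, S}
cl(A)  = {W, N, S, E}
∂A     = {E}

opens ⊆ A: ∅, {N}, {N, S}, {W, N, S}; union → int = {W, N, S}
complement {E}; its interior ∅; cl(A) = X∖∅ = {W, N, S, E}
boundary = {W, N, S, E} ∖ {W, N, S} = {E}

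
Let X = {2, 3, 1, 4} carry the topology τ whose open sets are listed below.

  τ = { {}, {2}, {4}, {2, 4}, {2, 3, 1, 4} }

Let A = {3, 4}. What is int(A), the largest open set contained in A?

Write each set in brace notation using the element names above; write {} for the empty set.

opens ⊆ A: {}, {4}; union → int = {4}

{4}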